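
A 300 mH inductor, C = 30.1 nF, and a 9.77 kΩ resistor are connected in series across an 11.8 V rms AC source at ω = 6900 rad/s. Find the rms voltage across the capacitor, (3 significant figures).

X_L = ωL = 2070 Ω
X_C = 1/(ωC) = 4810 Ω
Net reactance X = X_L − X_C = -2740 Ω
Z = 9770 − j2740 Ω
|Z| = √(9770² + 2740²) = 10100 Ω
I = V/|Z| = 1.16 mA
V_C = I·|Z_C| = 0.00116 × 4810 = 5.60 V

5.60 V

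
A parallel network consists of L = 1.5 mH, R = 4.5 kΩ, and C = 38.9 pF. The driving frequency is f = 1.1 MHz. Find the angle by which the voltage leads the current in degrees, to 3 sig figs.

-37.8°

ω = 2πf = 6.912e+06 rad/s
X_L = ωL = 10400 Ω
X_C = 1/(ωC) = 3720 Ω
Parallel: admittances add. Y = 1/R + 1/(jωL) + jωC
Y = (0.000222 + j0.000172) S
|Y| = 0.000281 S → |Z| = 1/|Y| = 3560 Ω, ∠Z = −∠Y = -37.8°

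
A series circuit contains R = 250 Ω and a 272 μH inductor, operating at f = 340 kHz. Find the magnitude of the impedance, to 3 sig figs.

633 Ω

ω = 2πf = 2.136e+06 rad/s
X_L = ωL = 581 Ω
Z = 250 + j581 Ω
|Z| = √(250² + 581²) = 633 Ω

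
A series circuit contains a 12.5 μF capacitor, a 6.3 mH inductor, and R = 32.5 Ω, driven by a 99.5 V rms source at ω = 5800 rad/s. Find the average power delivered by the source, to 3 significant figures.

204 W

X_L = ωL = 36.5 Ω
X_C = 1/(ωC) = 13.8 Ω
Net reactance X = X_L − X_C = 22.7 Ω
Z = 32.5 + j22.7 Ω
|Z| = √(32.5² + 22.7²) = 39.7 Ω
∠Z = arctan(22.7/32.5) = 35.0°
I = V/|Z| = 2.51 A
P = VI cos φ = 99.5 × 2.51 × cos(35.0°) = 204 W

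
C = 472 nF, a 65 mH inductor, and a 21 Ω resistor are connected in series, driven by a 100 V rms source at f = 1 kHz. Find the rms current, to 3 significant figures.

1.35 A

ω = 2πf = 6283 rad/s
X_L = ωL = 408 Ω
X_C = 1/(ωC) = 337 Ω
Net reactance X = X_L − X_C = 71.2 Ω
Z = 21.0 + j71.2 Ω
|Z| = √(21.0² + 71.2²) = 74.2 Ω
I = V/|Z| = 100/74.2 = 1.35 A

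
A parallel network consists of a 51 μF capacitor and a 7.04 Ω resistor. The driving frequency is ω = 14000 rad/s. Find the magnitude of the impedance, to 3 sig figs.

1.37 Ω

X_C = 1/(ωC) = 1.40 Ω
Parallel: admittances add. Y = 1/R + jωC
Y = (0.142 + j0.714) S
|Y| = 0.728 S → |Z| = 1/|Y| = 1.37 Ω, ∠Z = −∠Y = -78.7°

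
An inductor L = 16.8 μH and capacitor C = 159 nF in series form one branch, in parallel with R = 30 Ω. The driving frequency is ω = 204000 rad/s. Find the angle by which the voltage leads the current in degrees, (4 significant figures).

X_L = ωL = 3.427 Ω
X_C = 1/(ωC) = 30.83 Ω
Branch 1: Z₁ = R = 30.00 Ω
Branch 2 (series LC): Z₂ = j(X_L − X_C) = −j27.40 Ω
Parallel: Z = Z₁Z₂/(Z₁+Z₂), |Z| = 20.23 Ω, ∠Z = -47.59°

-47.59°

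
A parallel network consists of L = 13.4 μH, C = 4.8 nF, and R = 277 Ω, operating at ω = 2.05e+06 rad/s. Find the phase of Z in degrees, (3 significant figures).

X_L = ωL = 27.5 Ω
X_C = 1/(ωC) = 102 Ω
Parallel: admittances add. Y = 1/R + 1/(jωL) + jωC
Y = (0.00361 − j0.0266) S
|Y| = 0.0268 S → |Z| = 1/|Y| = 37.3 Ω, ∠Z = −∠Y = 82.3°

82.3°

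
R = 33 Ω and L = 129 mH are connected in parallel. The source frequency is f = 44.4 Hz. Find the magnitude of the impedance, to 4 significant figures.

24.32 Ω

ω = 2πf = 279.0 rad/s
X_L = ωL = 35.99 Ω
Parallel: admittances add. Y = 1/R + 1/(jωL)
Y = (0.03030 − j0.02779) S
|Y| = 0.04111 S → |Z| = 1/|Y| = 24.32 Ω, ∠Z = −∠Y = 42.52°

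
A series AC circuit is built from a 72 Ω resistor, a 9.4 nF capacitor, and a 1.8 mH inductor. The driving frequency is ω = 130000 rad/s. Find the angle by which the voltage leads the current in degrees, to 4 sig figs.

X_L = ωL = 234.0 Ω
X_C = 1/(ωC) = 818.3 Ω
Net reactance X = X_L − X_C = -584.3 Ω
Z = 72.00 − j584.3 Ω
|Z| = √(72.00² + 584.3²) = 588.7 Ω
∠Z = arctan(-584.3/72.00) = -82.98°

-82.98°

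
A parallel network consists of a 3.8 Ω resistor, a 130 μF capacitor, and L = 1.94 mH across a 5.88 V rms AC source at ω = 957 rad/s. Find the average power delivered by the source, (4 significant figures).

X_L = ωL = 1.857 Ω
X_C = 1/(ωC) = 8.038 Ω
Parallel: admittances add. Y = 1/R + 1/(jωL) + jωC
Y = (0.2632 − j0.4142) S
|Y| = 0.4907 S → |Z| = 1/|Y| = 2.038 Ω, ∠Z = −∠Y = 57.57°
I = V/|Z| = 2.886 A
P = VI cos φ = 5.88 × 2.886 × cos(57.57°) = 9.099 W

9.099 W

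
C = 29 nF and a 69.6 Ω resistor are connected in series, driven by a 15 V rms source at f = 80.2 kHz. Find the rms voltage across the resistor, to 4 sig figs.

10.70 V

ω = 2πf = 503900 rad/s
X_C = 1/(ωC) = 68.43 Ω
Z = 69.60 − j68.43 Ω
|Z| = √(69.60² + 68.43²) = 97.61 Ω
I = V/|Z| = 153.7 mA
V_R = I·|Z_R| = 0.1537 × 69.60 = 10.70 V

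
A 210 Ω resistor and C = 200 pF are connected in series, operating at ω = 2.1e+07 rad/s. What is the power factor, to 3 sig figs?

X_C = 1/(ωC) = 238 Ω
Z = 210 − j238 Ω
|Z| = √(210² + 238²) = 317 Ω
∠Z = arctan(-238/210) = -48.6°
cos φ = cos(-48.6°) = 0.661

0.661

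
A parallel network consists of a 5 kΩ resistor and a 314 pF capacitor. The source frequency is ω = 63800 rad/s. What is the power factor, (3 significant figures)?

0.995

X_C = 1/(ωC) = 49900 Ω
Parallel: admittances add. Y = 1/R + jωC
Y = (0.000200 + j2e-05) S
|Y| = 0.000201 S → |Z| = 1/|Y| = 4980 Ω, ∠Z = −∠Y = -5.72°
cos φ = cos(-5.72°) = 0.995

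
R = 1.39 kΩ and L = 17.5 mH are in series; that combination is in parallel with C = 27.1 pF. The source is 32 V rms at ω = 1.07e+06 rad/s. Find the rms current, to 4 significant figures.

X_L = ωL = 18720 Ω
X_C = 1/(ωC) = 34490 Ω
Branch 1 (R+jX_L): Z₁ = 1390 + j18720 Ω, |Z₁| = 18780 Ω
Branch 2 (−jX_C): Z₂ = −j34490 Ω
Parallel: Z = Z₁Z₂/(Z₁+Z₂), |Z| = 40920 Ω, ∠Z = 80.71°
I = V/|Z| = 32/40920 = 781.9 μA

781.9 μA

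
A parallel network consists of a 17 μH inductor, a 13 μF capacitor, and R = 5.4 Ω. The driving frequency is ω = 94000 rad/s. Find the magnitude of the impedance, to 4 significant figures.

X_L = ωL = 1.598 Ω
X_C = 1/(ωC) = 0.8183 Ω
Parallel: admittances add. Y = 1/R + 1/(jωL) + jωC
Y = (0.1852 + j0.5962) S
|Y| = 0.6243 S → |Z| = 1/|Y| = 1.602 Ω, ∠Z = −∠Y = -72.75°

1.602 Ω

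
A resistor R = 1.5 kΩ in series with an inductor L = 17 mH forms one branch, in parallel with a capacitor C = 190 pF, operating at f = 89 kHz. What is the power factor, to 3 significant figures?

0.976

ω = 2πf = 559200 rad/s
X_L = ωL = 9510 Ω
X_C = 1/(ωC) = 9410 Ω
Branch 1 (R+jX_L): Z₁ = 1500 + j9510 Ω, |Z₁| = 9620 Ω
Branch 2 (−jX_C): Z₂ = −j9410 Ω
Parallel: Z = Z₁Z₂/(Z₁+Z₂), |Z| = 60300 Ω, ∠Z = -12.6°
cos φ = cos(-12.6°) = 0.976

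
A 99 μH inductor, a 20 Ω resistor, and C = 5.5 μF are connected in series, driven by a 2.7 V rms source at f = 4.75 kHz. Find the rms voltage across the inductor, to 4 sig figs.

ω = 2πf = 29850 rad/s
X_L = ωL = 2.955 Ω
X_C = 1/(ωC) = 6.092 Ω
Net reactance X = X_L − X_C = -3.137 Ω
Z = 20.00 − j3.137 Ω
|Z| = √(20.00² + 3.137²) = 20.24 Ω
I = V/|Z| = 133.4 mA
V_L = I·|Z_L| = 0.1334 × 2.955 = 0.3941 V

0.3941 V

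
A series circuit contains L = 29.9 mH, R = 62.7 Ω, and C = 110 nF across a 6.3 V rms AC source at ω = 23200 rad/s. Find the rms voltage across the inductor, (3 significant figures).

14.2 V

X_L = ωL = 694 Ω
X_C = 1/(ωC) = 392 Ω
Net reactance X = X_L − X_C = 302 Ω
Z = 62.7 + j302 Ω
|Z| = √(62.7² + 302²) = 308 Ω
I = V/|Z| = 20.4 mA
V_L = I·|Z_L| = 0.0204 × 694 = 14.2 V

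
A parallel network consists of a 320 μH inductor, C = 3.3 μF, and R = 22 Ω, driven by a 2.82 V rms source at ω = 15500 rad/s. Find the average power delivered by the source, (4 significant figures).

X_L = ωL = 4.960 Ω
X_C = 1/(ωC) = 19.55 Ω
Parallel: admittances add. Y = 1/R + 1/(jωL) + jωC
Y = (0.04545 − j0.1505) S
|Y| = 0.1572 S → |Z| = 1/|Y| = 6.362 Ω, ∠Z = −∠Y = 73.19°
I = V/|Z| = 443.2 mA
P = VI cos φ = 2.82 × 0.4432 × cos(73.19°) = 361.5 mW

361.5 mW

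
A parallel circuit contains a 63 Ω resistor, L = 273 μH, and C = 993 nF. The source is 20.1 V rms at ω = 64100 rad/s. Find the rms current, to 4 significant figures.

344.8 mA

X_L = ωL = 17.50 Ω
X_C = 1/(ωC) = 15.71 Ω
Parallel: admittances add. Y = 1/R + 1/(jωL) + jωC
Y = (0.01587 + j0.006506) S
|Y| = 0.01715 S → |Z| = 1/|Y| = 58.29 Ω, ∠Z = −∠Y = -22.29°
I = V/|Z| = 20.1/58.29 = 344.8 mA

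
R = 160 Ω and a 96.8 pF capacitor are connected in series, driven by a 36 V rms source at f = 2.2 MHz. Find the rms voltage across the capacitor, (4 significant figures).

ω = 2πf = 1.382e+07 rad/s
X_C = 1/(ωC) = 747.3 Ω
Z = 160.0 − j747.3 Ω
|Z| = √(160.0² + 747.3²) = 764.3 Ω
I = V/|Z| = 47.10 mA
V_C = I·|Z_C| = 0.04710 × 747.3 = 35.20 V

35.20 V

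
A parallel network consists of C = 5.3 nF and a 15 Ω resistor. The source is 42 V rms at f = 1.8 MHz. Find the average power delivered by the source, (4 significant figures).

117.6 W

ω = 2πf = 1.131e+07 rad/s
X_C = 1/(ωC) = 16.68 Ω
Parallel: admittances add. Y = 1/R + jωC
Y = (0.06667 + j0.05994) S
|Y| = 0.08965 S → |Z| = 1/|Y| = 11.15 Ω, ∠Z = −∠Y = -41.96°
I = V/|Z| = 3.765 A
P = VI cos φ = 42 × 3.765 × cos(-41.96°) = 117.6 W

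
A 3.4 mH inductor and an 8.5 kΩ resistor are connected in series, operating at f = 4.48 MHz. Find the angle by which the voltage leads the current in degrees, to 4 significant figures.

ω = 2πf = 2.815e+07 rad/s
X_L = ωL = 95710 Ω
Z = 8500 + j95710 Ω
|Z| = √(8500² + 95710²) = 96080 Ω
∠Z = arctan(95710/8500) = 84.92°

84.92°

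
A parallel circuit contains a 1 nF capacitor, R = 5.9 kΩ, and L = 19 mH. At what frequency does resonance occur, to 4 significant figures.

ω₀ = 1/√(LC) = 1/√(0.019 × 1e-09) = 229400 rad/s
f₀ = ω₀/(2π) = 36.51 kHz

36.51 kHz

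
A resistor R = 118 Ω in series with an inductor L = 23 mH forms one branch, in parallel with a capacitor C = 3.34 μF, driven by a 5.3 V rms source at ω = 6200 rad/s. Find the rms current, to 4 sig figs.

89.57 mA

X_L = ωL = 142.6 Ω
X_C = 1/(ωC) = 48.29 Ω
Branch 1 (R+jX_L): Z₁ = 118.0 + j142.6 Ω, |Z₁| = 185.1 Ω
Branch 2 (−jX_C): Z₂ = −j48.29 Ω
Parallel: Z = Z₁Z₂/(Z₁+Z₂), |Z| = 59.17 Ω, ∠Z = -78.24°
I = V/|Z| = 5.3/59.17 = 89.57 mA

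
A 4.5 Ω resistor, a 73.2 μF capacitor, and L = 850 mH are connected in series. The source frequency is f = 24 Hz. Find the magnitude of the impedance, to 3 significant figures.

37.9 Ω

ω = 2πf = 150.8 rad/s
X_L = ωL = 128 Ω
X_C = 1/(ωC) = 90.6 Ω
Net reactance X = X_L − X_C = 37.6 Ω
Z = 4.50 + j37.6 Ω
|Z| = √(4.50² + 37.6²) = 37.9 Ω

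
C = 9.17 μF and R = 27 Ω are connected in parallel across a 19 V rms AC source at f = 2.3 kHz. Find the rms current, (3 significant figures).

ω = 2πf = 14450 rad/s
X_C = 1/(ωC) = 7.55 Ω
Parallel: admittances add. Y = 1/R + jωC
Y = (0.0370 + j0.133) S
|Y| = 0.138 S → |Z| = 1/|Y| = 7.27 Ω, ∠Z = −∠Y = -74.4°
I = V/|Z| = 19/7.27 = 2.61 A

2.61 A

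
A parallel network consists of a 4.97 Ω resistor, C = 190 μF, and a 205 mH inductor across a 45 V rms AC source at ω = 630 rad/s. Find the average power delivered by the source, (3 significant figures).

X_L = ωL = 129 Ω
X_C = 1/(ωC) = 8.35 Ω
Parallel: admittances add. Y = 1/R + 1/(jωL) + jωC
Y = (0.201 + j0.112) S
|Y| = 0.230 S → |Z| = 1/|Y| = 4.34 Ω, ∠Z = −∠Y = -29.1°
I = V/|Z| = 10.4 A
P = VI cos φ = 45 × 10.4 × cos(-29.1°) = 407 W

407 W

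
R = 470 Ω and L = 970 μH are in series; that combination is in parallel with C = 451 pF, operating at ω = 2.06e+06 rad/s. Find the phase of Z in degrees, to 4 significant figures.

X_L = ωL = 1998 Ω
X_C = 1/(ωC) = 1076 Ω
Branch 1 (R+jX_L): Z₁ = 470.0 + j1998 Ω, |Z₁| = 2053 Ω
Branch 2 (−jX_C): Z₂ = −j1076 Ω
Parallel: Z = Z₁Z₂/(Z₁+Z₂), |Z| = 2135 Ω, ∠Z = -76.22°

-76.22°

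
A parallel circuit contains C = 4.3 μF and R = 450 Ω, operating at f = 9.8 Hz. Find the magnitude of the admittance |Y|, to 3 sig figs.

2.24 mS

ω = 2πf = 61.58 rad/s
X_C = 1/(ωC) = 3780 Ω
Parallel: admittances add. Y = 1/R + jωC
Y = (0.00222 + j0.000265) S
|Y| = 0.00224 S → |Z| = 1/|Y| = 447 Ω, ∠Z = −∠Y = -6.79°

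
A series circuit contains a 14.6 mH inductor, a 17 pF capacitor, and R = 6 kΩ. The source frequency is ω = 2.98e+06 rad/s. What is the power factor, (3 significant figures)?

X_L = ωL = 43500 Ω
X_C = 1/(ωC) = 19700 Ω
Net reactance X = X_L − X_C = 23800 Ω
Z = 6000 + j23800 Ω
|Z| = √(6000² + 23800²) = 24500 Ω
∠Z = arctan(23800/6000) = 75.8°
cos φ = cos(75.8°) = 0.245

0.245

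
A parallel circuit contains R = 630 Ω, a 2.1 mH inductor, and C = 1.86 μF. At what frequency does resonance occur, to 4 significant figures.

2.547 kHz

ω₀ = 1/√(LC) = 1/√(0.0021 × 1.86e-06) = 16000 rad/s
f₀ = ω₀/(2π) = 2.547 kHz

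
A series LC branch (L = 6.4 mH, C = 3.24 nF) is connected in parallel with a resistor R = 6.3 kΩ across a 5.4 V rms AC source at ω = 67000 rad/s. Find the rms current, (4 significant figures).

X_L = ωL = 428.8 Ω
X_C = 1/(ωC) = 4607 Ω
Branch 1: Z₁ = R = 6300 Ω
Branch 2 (series LC): Z₂ = j(X_L − X_C) = −j4178 Ω
Parallel: Z = Z₁Z₂/(Z₁+Z₂), |Z| = 3482 Ω, ∠Z = -56.45°
I = V/|Z| = 5.4/3482 = 1.551 mA

1.551 mA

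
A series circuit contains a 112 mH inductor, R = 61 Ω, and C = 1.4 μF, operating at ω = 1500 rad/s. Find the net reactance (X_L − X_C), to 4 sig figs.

X_L = ωL = 168.0 Ω
X_C = 1/(ωC) = 476.2 Ω
X = 168.0 − 476.2 = -308.2 Ω

-308.2 Ω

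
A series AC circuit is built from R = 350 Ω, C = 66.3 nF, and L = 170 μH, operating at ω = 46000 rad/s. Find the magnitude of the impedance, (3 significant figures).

474 Ω

X_L = ωL = 7.82 Ω
X_C = 1/(ωC) = 328 Ω
Net reactance X = X_L − X_C = -320 Ω
Z = 350 − j320 Ω
|Z| = √(350² + 320²) = 474 Ω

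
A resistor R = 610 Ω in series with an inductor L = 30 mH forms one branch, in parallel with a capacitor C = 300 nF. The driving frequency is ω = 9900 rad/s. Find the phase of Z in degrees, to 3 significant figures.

X_L = ωL = 297 Ω
X_C = 1/(ωC) = 337 Ω
Branch 1 (R+jX_L): Z₁ = 610 + j297 Ω, |Z₁| = 678 Ω
Branch 2 (−jX_C): Z₂ = −j337 Ω
Parallel: Z = Z₁Z₂/(Z₁+Z₂), |Z| = 374 Ω, ∠Z = -60.3°

-60.3°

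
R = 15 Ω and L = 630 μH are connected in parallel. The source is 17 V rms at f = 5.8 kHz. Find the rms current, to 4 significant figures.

1.354 A

ω = 2πf = 36440 rad/s
X_L = ωL = 22.96 Ω
Parallel: admittances add. Y = 1/R + 1/(jωL)
Y = (0.06667 − j0.04356) S
|Y| = 0.07963 S → |Z| = 1/|Y| = 12.56 Ω, ∠Z = −∠Y = 33.16°
I = V/|Z| = 17/12.56 = 1.354 A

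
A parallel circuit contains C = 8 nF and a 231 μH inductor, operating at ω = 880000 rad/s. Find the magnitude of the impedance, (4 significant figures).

471.5 Ω

X_L = ωL = 203.3 Ω
X_C = 1/(ωC) = 142.0 Ω
Parallel: admittances add. Y = 1/(jωL) + jωC
Y = (0 + j0.002121) S
|Y| = 0.002121 S → |Z| = 1/|Y| = 471.5 Ω, ∠Z = −∠Y = -90.00°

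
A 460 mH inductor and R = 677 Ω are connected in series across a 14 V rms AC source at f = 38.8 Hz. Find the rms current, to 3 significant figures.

ω = 2πf = 243.8 rad/s
X_L = ωL = 112 Ω
Z = 677 + j112 Ω
|Z| = √(677² + 112²) = 686 Ω
I = V/|Z| = 14/686 = 20.4 mA

20.4 mA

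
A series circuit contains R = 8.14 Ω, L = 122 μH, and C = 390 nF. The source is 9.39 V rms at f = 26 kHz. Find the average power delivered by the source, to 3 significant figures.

8.52 W

ω = 2πf = 163400 rad/s
X_L = ωL = 19.9 Ω
X_C = 1/(ωC) = 15.7 Ω
Net reactance X = X_L − X_C = 4.23 Ω
Z = 8.14 + j4.23 Ω
|Z| = √(8.14² + 4.23²) = 9.18 Ω
∠Z = arctan(4.23/8.14) = 27.5°
I = V/|Z| = 1.02 A
P = VI cos φ = 9.39 × 1.02 × cos(27.5°) = 8.52 W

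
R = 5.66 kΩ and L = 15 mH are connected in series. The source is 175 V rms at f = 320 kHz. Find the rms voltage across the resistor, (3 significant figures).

ω = 2πf = 2.011e+06 rad/s
X_L = ωL = 30200 Ω
Z = 5660 + j30200 Ω
|Z| = √(5660² + 30200²) = 30700 Ω
I = V/|Z| = 5.70 mA
V_R = I·|Z_R| = 0.00570 × 5660 = 32.3 V

32.3 V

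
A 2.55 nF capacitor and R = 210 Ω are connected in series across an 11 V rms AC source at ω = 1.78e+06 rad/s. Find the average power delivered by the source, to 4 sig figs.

274.3 mW

X_C = 1/(ωC) = 220.3 Ω
Z = 210.0 − j220.3 Ω
|Z| = √(210.0² + 220.3²) = 304.4 Ω
∠Z = arctan(-220.3/210.0) = -46.37°
I = V/|Z| = 36.14 mA
P = VI cos φ = 11 × 0.03614 × cos(-46.37°) = 274.3 mW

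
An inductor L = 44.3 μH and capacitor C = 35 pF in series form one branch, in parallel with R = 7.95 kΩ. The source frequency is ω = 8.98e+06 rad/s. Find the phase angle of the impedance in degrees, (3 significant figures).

X_L = ωL = 398 Ω
X_C = 1/(ωC) = 3180 Ω
Branch 1: Z₁ = R = 7950 Ω
Branch 2 (series LC): Z₂ = j(X_L − X_C) = −j2780 Ω
Parallel: Z = Z₁Z₂/(Z₁+Z₂), |Z| = 2630 Ω, ∠Z = -70.7°

-70.7°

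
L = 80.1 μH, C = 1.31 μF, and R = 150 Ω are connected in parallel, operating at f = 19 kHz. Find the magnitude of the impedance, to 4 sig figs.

ω = 2πf = 119400 rad/s
X_L = ωL = 9.562 Ω
X_C = 1/(ωC) = 6.394 Ω
Parallel: admittances add. Y = 1/R + 1/(jωL) + jωC
Y = (0.006667 + j0.05181) S
|Y| = 0.05224 S → |Z| = 1/|Y| = 19.14 Ω, ∠Z = −∠Y = -82.67°

19.14 Ω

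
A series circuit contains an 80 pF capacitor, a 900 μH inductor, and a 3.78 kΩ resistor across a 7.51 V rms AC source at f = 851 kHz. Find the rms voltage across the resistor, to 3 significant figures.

6.28 V

ω = 2πf = 5.347e+06 rad/s
X_L = ωL = 4810 Ω
X_C = 1/(ωC) = 2340 Ω
Net reactance X = X_L − X_C = 2470 Ω
Z = 3780 + j2470 Ω
|Z| = √(3780² + 2470²) = 4520 Ω
I = V/|Z| = 1.66 mA
V_R = I·|Z_R| = 0.00166 × 3780 = 6.28 V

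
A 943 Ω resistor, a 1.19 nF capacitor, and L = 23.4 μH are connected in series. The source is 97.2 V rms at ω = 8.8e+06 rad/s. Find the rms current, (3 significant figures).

102 mA

X_L = ωL = 206 Ω
X_C = 1/(ωC) = 95.5 Ω
Net reactance X = X_L − X_C = 110 Ω
Z = 943 + j110 Ω
|Z| = √(943² + 110²) = 949 Ω
I = V/|Z| = 97.2/949 = 102 mA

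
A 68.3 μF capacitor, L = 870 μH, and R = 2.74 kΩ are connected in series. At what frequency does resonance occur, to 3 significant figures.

ω₀ = 1/√(LC) = 1/√(0.00087 × 6.83e-05) = 4102 rad/s
f₀ = ω₀/(2π) = 653 Hz

653 Hz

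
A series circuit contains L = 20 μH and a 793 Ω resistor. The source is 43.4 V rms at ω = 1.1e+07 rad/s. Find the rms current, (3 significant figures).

52.7 mA

X_L = ωL = 220 Ω
Z = 793 + j220 Ω
|Z| = √(793² + 220²) = 823 Ω
I = V/|Z| = 43.4/823 = 52.7 mA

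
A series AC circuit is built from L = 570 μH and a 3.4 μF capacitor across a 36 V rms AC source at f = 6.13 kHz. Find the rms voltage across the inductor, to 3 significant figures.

55.2 V

ω = 2πf = 38520 rad/s
X_L = ωL = 22.0 Ω
X_C = 1/(ωC) = 7.64 Ω
Net reactance X = X_L − X_C = 14.3 Ω
Z = j14.3 Ω
|Z| = √(0² + 14.3²) = 14.3 Ω
I = V/|Z| = 2.51 A
V_L = I·|Z_L| = 2.51 × 22.0 = 55.2 V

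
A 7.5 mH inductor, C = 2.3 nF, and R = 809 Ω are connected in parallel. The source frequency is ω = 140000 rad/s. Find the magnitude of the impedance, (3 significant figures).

721 Ω

X_L = ωL = 1050 Ω
X_C = 1/(ωC) = 3110 Ω
Parallel: admittances add. Y = 1/R + 1/(jωL) + jωC
Y = (0.00124 − j0.000630) S
|Y| = 0.00139 S → |Z| = 1/|Y| = 721 Ω, ∠Z = −∠Y = 27.0°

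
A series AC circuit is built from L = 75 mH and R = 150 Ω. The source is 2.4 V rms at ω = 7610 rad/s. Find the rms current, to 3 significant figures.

X_L = ωL = 571 Ω
Z = 150 + j571 Ω
|Z| = √(150² + 571²) = 590 Ω
I = V/|Z| = 2.4/590 = 4.07 mA

4.07 mA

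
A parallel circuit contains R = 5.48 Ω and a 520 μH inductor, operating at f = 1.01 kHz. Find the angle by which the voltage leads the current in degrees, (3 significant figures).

ω = 2πf = 6346 rad/s
X_L = ωL = 3.30 Ω
Parallel: admittances add. Y = 1/R + 1/(jωL)
Y = (0.182 − j0.303) S
|Y| = 0.354 S → |Z| = 1/|Y| = 2.83 Ω, ∠Z = −∠Y = 58.9°

58.9°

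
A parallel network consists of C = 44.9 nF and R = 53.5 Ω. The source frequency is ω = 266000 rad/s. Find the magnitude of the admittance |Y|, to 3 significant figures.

22.2 mS

X_C = 1/(ωC) = 83.7 Ω
Parallel: admittances add. Y = 1/R + jωC
Y = (0.0187 + j0.0119) S
|Y| = 0.0222 S → |Z| = 1/|Y| = 45.1 Ω, ∠Z = −∠Y = -32.6°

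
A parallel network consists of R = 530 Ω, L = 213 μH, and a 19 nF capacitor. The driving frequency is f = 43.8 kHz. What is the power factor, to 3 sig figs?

ω = 2πf = 275200 rad/s
X_L = ωL = 58.6 Ω
X_C = 1/(ωC) = 191 Ω
Parallel: admittances add. Y = 1/R + 1/(jωL) + jωC
Y = (0.00189 − j0.0118) S
|Y| = 0.0120 S → |Z| = 1/|Y| = 83.5 Ω, ∠Z = −∠Y = 80.9°
cos φ = cos(80.9°) = 0.157

0.157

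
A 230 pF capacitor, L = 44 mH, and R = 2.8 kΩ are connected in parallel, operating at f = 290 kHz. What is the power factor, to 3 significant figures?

0.660

ω = 2πf = 1.822e+06 rad/s
X_L = ωL = 80200 Ω
X_C = 1/(ωC) = 2390 Ω
Parallel: admittances add. Y = 1/R + 1/(jωL) + jωC
Y = (0.000357 + j0.000407) S
|Y| = 0.000541 S → |Z| = 1/|Y| = 1850 Ω, ∠Z = −∠Y = -48.7°
cos φ = cos(-48.7°) = 0.660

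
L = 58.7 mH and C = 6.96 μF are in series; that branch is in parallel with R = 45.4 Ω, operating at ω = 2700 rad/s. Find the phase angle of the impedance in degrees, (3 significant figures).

X_L = ωL = 158 Ω
X_C = 1/(ωC) = 53.2 Ω
Branch 1: Z₁ = R = 45.4 Ω
Branch 2 (series LC): Z₂ = j(X_L − X_C) = j105 Ω
Parallel: Z = Z₁Z₂/(Z₁+Z₂), |Z| = 41.7 Ω, ∠Z = 23.3°

23.3°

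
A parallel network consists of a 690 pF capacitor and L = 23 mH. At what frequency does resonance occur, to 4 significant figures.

ω₀ = 1/√(LC) = 1/√(0.023 × 6.9e-10) = 251000 rad/s
f₀ = ω₀/(2π) = 39.95 kHz

39.95 kHz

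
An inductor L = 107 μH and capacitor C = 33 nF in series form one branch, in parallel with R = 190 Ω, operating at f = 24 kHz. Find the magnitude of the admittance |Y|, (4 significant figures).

7.548 mS

ω = 2πf = 150800 rad/s
X_L = ωL = 16.14 Ω
X_C = 1/(ωC) = 201.0 Ω
Branch 1: Z₁ = R = 190.0 Ω
Branch 2 (series LC): Z₂ = j(X_L − X_C) = −j184.8 Ω
Parallel: Z = Z₁Z₂/(Z₁+Z₂), |Z| = 132.5 Ω, ∠Z = -45.79°
|Y| = 1/|Z| = 7.548 mS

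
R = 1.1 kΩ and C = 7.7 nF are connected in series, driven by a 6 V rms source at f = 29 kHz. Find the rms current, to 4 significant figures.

4.578 mA

ω = 2πf = 182200 rad/s
X_C = 1/(ωC) = 712.7 Ω
Z = 1100 − j712.7 Ω
|Z| = √(1100² + 712.7²) = 1311 Ω
I = V/|Z| = 6/1311 = 4.578 mA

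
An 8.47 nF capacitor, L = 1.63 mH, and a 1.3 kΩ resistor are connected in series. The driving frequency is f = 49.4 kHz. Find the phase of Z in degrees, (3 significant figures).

5.52°

ω = 2πf = 310400 rad/s
X_L = ωL = 506 Ω
X_C = 1/(ωC) = 380 Ω
Net reactance X = X_L − X_C = 126 Ω
Z = 1300 + j126 Ω
|Z| = √(1300² + 126²) = 1310 Ω
∠Z = arctan(126/1300) = 5.52°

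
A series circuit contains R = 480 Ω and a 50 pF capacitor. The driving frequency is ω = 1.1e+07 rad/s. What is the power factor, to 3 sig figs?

X_C = 1/(ωC) = 1820 Ω
Z = 480 − j1820 Ω
|Z| = √(480² + 1820²) = 1880 Ω
∠Z = arctan(-1820/480) = -75.2°
cos φ = cos(-75.2°) = 0.255

0.255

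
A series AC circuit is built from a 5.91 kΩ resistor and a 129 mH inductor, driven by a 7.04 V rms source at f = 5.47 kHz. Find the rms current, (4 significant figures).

ω = 2πf = 34370 rad/s
X_L = ωL = 4434 Ω
Z = 5910 + j4434 Ω
|Z| = √(5910² + 4434²) = 7388 Ω
I = V/|Z| = 7.04/7388 = 952.9 μA

952.9 μA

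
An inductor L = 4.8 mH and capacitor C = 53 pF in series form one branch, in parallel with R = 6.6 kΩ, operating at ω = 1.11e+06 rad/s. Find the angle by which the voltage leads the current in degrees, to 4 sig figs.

-29.49°

X_L = ωL = 5328 Ω
X_C = 1/(ωC) = 17000 Ω
Branch 1: Z₁ = R = 6600 Ω
Branch 2 (series LC): Z₂ = j(X_L − X_C) = −j11670 Ω
Parallel: Z = Z₁Z₂/(Z₁+Z₂), |Z| = 5745 Ω, ∠Z = -29.49°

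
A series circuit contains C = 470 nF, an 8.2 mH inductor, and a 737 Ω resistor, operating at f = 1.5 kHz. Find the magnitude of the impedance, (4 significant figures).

751.8 Ω

ω = 2πf = 9425 rad/s
X_L = ωL = 77.28 Ω
X_C = 1/(ωC) = 225.8 Ω
Net reactance X = X_L − X_C = -148.5 Ω
Z = 737.0 − j148.5 Ω
|Z| = √(737.0² + 148.5²) = 751.8 Ω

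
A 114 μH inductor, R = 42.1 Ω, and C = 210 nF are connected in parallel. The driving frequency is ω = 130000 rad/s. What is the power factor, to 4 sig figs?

0.5089

X_L = ωL = 14.82 Ω
X_C = 1/(ωC) = 36.63 Ω
Parallel: admittances add. Y = 1/R + 1/(jωL) + jωC
Y = (0.02375 − j0.04018) S
|Y| = 0.04667 S → |Z| = 1/|Y| = 21.43 Ω, ∠Z = −∠Y = 59.41°
cos φ = cos(59.41°) = 0.5089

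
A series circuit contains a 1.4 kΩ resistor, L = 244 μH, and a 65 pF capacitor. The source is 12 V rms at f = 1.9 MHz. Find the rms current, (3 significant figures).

5.60 mA

ω = 2πf = 1.194e+07 rad/s
X_L = ωL = 2910 Ω
X_C = 1/(ωC) = 1290 Ω
Net reactance X = X_L − X_C = 1620 Ω
Z = 1400 + j1620 Ω
|Z| = √(1400² + 1620²) = 2140 Ω
I = V/|Z| = 12/2140 = 5.60 mA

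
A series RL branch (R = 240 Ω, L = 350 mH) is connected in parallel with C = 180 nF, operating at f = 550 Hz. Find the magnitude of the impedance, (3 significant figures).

4260 Ω

ω = 2πf = 3456 rad/s
X_L = ωL = 1210 Ω
X_C = 1/(ωC) = 1610 Ω
Branch 1 (R+jX_L): Z₁ = 240 + j1210 Ω, |Z₁| = 1230 Ω
Branch 2 (−jX_C): Z₂ = −j1610 Ω
Parallel: Z = Z₁Z₂/(Z₁+Z₂), |Z| = 4260 Ω, ∠Z = 47.7°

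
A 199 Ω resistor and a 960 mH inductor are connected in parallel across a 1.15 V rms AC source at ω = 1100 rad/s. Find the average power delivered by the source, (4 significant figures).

6.646 mW

X_L = ωL = 1056 Ω
Parallel: admittances add. Y = 1/R + 1/(jωL)
Y = (0.005025 − j0.0009470) S
|Y| = 0.005114 S → |Z| = 1/|Y| = 195.6 Ω, ∠Z = −∠Y = 10.67°
I = V/|Z| = 5.881 mA
P = VI cos φ = 1.15 × 0.005881 × cos(10.67°) = 6.646 mW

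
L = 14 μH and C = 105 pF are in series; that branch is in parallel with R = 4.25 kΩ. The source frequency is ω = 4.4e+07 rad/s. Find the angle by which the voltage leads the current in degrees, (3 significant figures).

X_L = ωL = 616 Ω
X_C = 1/(ωC) = 216 Ω
Branch 1: Z₁ = R = 4250 Ω
Branch 2 (series LC): Z₂ = j(X_L − X_C) = j400 Ω
Parallel: Z = Z₁Z₂/(Z₁+Z₂), |Z| = 398 Ω, ∠Z = 84.6°

84.6°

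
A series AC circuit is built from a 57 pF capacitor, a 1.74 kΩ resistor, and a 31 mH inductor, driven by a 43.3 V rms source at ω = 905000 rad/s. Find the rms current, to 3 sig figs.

4.90 mA

X_L = ωL = 28100 Ω
X_C = 1/(ωC) = 19400 Ω
Net reactance X = X_L − X_C = 8670 Ω
Z = 1740 + j8670 Ω
|Z| = √(1740² + 8670²) = 8840 Ω
I = V/|Z| = 43.3/8840 = 4.90 mA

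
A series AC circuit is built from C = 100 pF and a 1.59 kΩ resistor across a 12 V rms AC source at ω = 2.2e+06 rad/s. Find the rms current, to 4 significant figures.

X_C = 1/(ωC) = 4545 Ω
Z = 1590 − j4545 Ω
|Z| = √(1590² + 4545²) = 4816 Ω
I = V/|Z| = 12/4816 = 2.492 mA

2.492 mA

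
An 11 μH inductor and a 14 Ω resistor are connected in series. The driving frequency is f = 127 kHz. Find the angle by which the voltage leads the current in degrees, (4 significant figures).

ω = 2πf = 798000 rad/s
X_L = ωL = 8.778 Ω
Z = 14.00 + j8.778 Ω
|Z| = √(14.00² + 8.778²) = 16.52 Ω
∠Z = arctan(8.778/14.00) = 32.09°

32.09°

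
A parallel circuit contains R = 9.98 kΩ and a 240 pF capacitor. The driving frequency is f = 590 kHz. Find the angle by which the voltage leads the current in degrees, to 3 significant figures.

-83.6°

ω = 2πf = 3.707e+06 rad/s
X_C = 1/(ωC) = 1120 Ω
Parallel: admittances add. Y = 1/R + jωC
Y = (0.000100 + j0.000890) S
|Y| = 0.000895 S → |Z| = 1/|Y| = 1120 Ω, ∠Z = −∠Y = -83.6°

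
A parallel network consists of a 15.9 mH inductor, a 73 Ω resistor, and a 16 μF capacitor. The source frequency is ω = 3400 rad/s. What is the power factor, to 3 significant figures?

0.356

X_L = ωL = 54.1 Ω
X_C = 1/(ωC) = 18.4 Ω
Parallel: admittances add. Y = 1/R + 1/(jωL) + jωC
Y = (0.0137 + j0.0359) S
|Y| = 0.0384 S → |Z| = 1/|Y| = 26.0 Ω, ∠Z = −∠Y = -69.1°
cos φ = cos(-69.1°) = 0.356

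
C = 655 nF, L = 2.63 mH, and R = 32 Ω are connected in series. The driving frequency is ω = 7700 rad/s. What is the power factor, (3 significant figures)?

X_L = ωL = 20.3 Ω
X_C = 1/(ωC) = 198 Ω
Net reactance X = X_L − X_C = -178 Ω
Z = 32.0 − j178 Ω
|Z| = √(32.0² + 178²) = 181 Ω
∠Z = arctan(-178/32.0) = -79.8°
cos φ = cos(-79.8°) = 0.177

0.177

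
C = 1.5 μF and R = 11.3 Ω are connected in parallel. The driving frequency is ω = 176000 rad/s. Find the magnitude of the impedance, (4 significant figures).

3.591 Ω

X_C = 1/(ωC) = 3.788 Ω
Parallel: admittances add. Y = 1/R + jωC
Y = (0.08850 + j0.2640) S
|Y| = 0.2784 S → |Z| = 1/|Y| = 3.591 Ω, ∠Z = −∠Y = -71.47°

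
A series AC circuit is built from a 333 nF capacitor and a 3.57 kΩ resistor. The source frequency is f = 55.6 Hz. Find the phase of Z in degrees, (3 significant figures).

-67.4°

ω = 2πf = 349.3 rad/s
X_C = 1/(ωC) = 8600 Ω
Z = 3570 − j8600 Ω
|Z| = √(3570² + 8600²) = 9310 Ω
∠Z = arctan(-8600/3570) = -67.4°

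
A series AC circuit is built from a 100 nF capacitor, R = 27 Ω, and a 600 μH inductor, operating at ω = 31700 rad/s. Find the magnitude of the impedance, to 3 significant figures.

298 Ω

X_L = ωL = 19.0 Ω
X_C = 1/(ωC) = 315 Ω
Net reactance X = X_L − X_C = -296 Ω
Z = 27.0 − j296 Ω
|Z| = √(27.0² + 296²) = 298 Ω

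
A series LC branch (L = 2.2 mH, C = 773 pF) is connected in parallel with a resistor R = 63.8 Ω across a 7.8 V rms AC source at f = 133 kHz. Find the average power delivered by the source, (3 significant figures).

ω = 2πf = 835700 rad/s
X_L = ωL = 1840 Ω
X_C = 1/(ωC) = 1550 Ω
Branch 1: Z₁ = R = 63.8 Ω
Branch 2 (series LC): Z₂ = j(X_L − X_C) = j290 Ω
Parallel: Z = Z₁Z₂/(Z₁+Z₂), |Z| = 62.3 Ω, ∠Z = 12.4°
I = V/|Z| = 125 mA
P = VI cos φ = 7.8 × 0.125 × cos(12.4°) = 954 mW

954 mW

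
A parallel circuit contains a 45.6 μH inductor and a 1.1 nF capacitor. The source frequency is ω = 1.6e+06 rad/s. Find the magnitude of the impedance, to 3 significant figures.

X_L = ωL = 73.0 Ω
X_C = 1/(ωC) = 568 Ω
Parallel: admittances add. Y = 1/(jωL) + jωC
Y = (0 − j0.0119) S
|Y| = 0.0119 S → |Z| = 1/|Y| = 83.7 Ω, ∠Z = −∠Y = 90.0°

83.7 Ω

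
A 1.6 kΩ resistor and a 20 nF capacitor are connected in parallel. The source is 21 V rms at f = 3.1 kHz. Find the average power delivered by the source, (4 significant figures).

275.6 mW

ω = 2πf = 19480 rad/s
X_C = 1/(ωC) = 2567 Ω
Parallel: admittances add. Y = 1/R + jωC
Y = (0.0006250 + j0.0003896) S
|Y| = 0.0007365 S → |Z| = 1/|Y| = 1358 Ω, ∠Z = −∠Y = -31.93°
I = V/|Z| = 15.47 mA
P = VI cos φ = 21 × 0.01547 × cos(-31.93°) = 275.6 mW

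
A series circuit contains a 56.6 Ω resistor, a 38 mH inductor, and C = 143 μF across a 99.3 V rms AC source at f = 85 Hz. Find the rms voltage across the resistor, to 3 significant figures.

98.5 V

ω = 2πf = 534.1 rad/s
X_L = ωL = 20.3 Ω
X_C = 1/(ωC) = 13.1 Ω
Net reactance X = X_L − X_C = 7.20 Ω
Z = 56.6 + j7.20 Ω
|Z| = √(56.6² + 7.20²) = 57.1 Ω
I = V/|Z| = 1.74 A
V_R = I·|Z_R| = 1.74 × 56.6 = 98.5 V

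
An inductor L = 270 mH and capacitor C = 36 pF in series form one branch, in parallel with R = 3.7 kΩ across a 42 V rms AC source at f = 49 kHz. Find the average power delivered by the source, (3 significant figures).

ω = 2πf = 307900 rad/s
X_L = ωL = 83100 Ω
X_C = 1/(ωC) = 90200 Ω
Branch 1: Z₁ = R = 3700 Ω
Branch 2 (series LC): Z₂ = j(X_L − X_C) = −j7100 Ω
Parallel: Z = Z₁Z₂/(Z₁+Z₂), |Z| = 3280 Ω, ∠Z = -27.5°
I = V/|Z| = 12.8 mA
P = VI cos φ = 42 × 0.0128 × cos(-27.5°) = 477 mW

477 mW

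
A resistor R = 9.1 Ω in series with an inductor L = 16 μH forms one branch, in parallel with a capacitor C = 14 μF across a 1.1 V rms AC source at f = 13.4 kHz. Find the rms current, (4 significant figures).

1.285 A

ω = 2πf = 84190 rad/s
X_L = ωL = 1.347 Ω
X_C = 1/(ωC) = 0.8484 Ω
Branch 1 (R+jX_L): Z₁ = 9.100 + j1.347 Ω, |Z₁| = 9.199 Ω
Branch 2 (−jX_C): Z₂ = −j0.8484 Ω
Parallel: Z = Z₁Z₂/(Z₁+Z₂), |Z| = 0.8563 Ω, ∠Z = -84.72°
I = V/|Z| = 1.1/0.8563 = 1.285 A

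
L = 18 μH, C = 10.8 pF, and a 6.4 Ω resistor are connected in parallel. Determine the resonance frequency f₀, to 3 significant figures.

ω₀ = 1/√(LC) = 1/√(1.8e-05 × 1.08e-11) = 7.172e+07 rad/s
f₀ = ω₀/(2π) = 11.4 MHz

11.4 MHz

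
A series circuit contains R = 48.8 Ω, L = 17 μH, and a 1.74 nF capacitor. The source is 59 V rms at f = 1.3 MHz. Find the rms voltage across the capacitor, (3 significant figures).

49.4 V

ω = 2πf = 8.168e+06 rad/s
X_L = ωL = 139 Ω
X_C = 1/(ωC) = 70.4 Ω
Net reactance X = X_L − X_C = 68.5 Ω
Z = 48.8 + j68.5 Ω
|Z| = √(48.8² + 68.5²) = 84.1 Ω
I = V/|Z| = 702 mA
V_C = I·|Z_C| = 0.702 × 70.4 = 49.4 V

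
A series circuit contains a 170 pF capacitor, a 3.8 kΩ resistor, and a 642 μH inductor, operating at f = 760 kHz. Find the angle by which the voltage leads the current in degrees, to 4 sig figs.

ω = 2πf = 4.775e+06 rad/s
X_L = ωL = 3066 Ω
X_C = 1/(ωC) = 1232 Ω
Net reactance X = X_L − X_C = 1834 Ω
Z = 3800 + j1834 Ω
|Z| = √(3800² + 1834²) = 4219 Ω
∠Z = arctan(1834/3800) = 25.76°

25.76°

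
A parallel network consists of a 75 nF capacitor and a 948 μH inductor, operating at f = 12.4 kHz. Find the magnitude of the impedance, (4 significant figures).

129.9 Ω

ω = 2πf = 77910 rad/s
X_L = ωL = 73.86 Ω
X_C = 1/(ωC) = 171.1 Ω
Parallel: admittances add. Y = 1/(jωL) + jωC
Y = (0 − j0.007696) S
|Y| = 0.007696 S → |Z| = 1/|Y| = 129.9 Ω, ∠Z = −∠Y = 90.00°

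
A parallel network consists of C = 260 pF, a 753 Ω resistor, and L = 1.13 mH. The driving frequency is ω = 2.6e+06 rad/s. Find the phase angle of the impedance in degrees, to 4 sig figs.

X_L = ωL = 2938 Ω
X_C = 1/(ωC) = 1479 Ω
Parallel: admittances add. Y = 1/R + 1/(jωL) + jωC
Y = (0.001328 + j0.0003356) S
|Y| = 0.001370 S → |Z| = 1/|Y| = 730.0 Ω, ∠Z = −∠Y = -14.18°

-14.18°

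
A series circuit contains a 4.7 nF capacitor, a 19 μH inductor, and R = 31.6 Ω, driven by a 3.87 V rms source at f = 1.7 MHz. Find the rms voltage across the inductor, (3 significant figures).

4.23 V

ω = 2πf = 1.068e+07 rad/s
X_L = ωL = 203 Ω
X_C = 1/(ωC) = 19.9 Ω
Net reactance X = X_L − X_C = 183 Ω
Z = 31.6 + j183 Ω
|Z| = √(31.6² + 183²) = 186 Ω
I = V/|Z| = 20.8 mA
V_L = I·|Z_L| = 0.0208 × 203 = 4.23 V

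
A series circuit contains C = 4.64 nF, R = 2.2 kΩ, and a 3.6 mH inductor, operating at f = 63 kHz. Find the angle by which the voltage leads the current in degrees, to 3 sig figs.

ω = 2πf = 395800 rad/s
X_L = ωL = 1430 Ω
X_C = 1/(ωC) = 544 Ω
Net reactance X = X_L − X_C = 881 Ω
Z = 2200 + j881 Ω
|Z| = √(2200² + 881²) = 2370 Ω
∠Z = arctan(881/2200) = 21.8°

21.8°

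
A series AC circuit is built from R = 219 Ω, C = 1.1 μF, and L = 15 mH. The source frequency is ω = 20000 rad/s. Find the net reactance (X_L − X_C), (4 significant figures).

254.5 Ω

X_L = ωL = 300.0 Ω
X_C = 1/(ωC) = 45.45 Ω
X = 300.0 − 45.45 = 254.5 Ω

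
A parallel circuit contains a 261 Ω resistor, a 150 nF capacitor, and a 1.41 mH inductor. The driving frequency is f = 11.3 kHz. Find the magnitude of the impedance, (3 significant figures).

257 Ω

ω = 2πf = 71000 rad/s
X_L = ωL = 100 Ω
X_C = 1/(ωC) = 93.9 Ω
Parallel: admittances add. Y = 1/R + 1/(jωL) + jωC
Y = (0.00383 + j0.000661) S
|Y| = 0.00389 S → |Z| = 1/|Y| = 257 Ω, ∠Z = −∠Y = -9.79°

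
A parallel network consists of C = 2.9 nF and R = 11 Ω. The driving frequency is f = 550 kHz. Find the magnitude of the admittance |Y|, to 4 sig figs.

91.46 mS

ω = 2πf = 3.456e+06 rad/s
X_C = 1/(ωC) = 99.78 Ω
Parallel: admittances add. Y = 1/R + jωC
Y = (0.09091 + j0.01002) S
|Y| = 0.09146 S → |Z| = 1/|Y| = 10.93 Ω, ∠Z = −∠Y = -6.291°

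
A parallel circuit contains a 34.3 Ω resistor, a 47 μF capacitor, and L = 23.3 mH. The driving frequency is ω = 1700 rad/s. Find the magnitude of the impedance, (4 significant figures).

16.14 Ω

X_L = ωL = 39.61 Ω
X_C = 1/(ωC) = 12.52 Ω
Parallel: admittances add. Y = 1/R + 1/(jωL) + jωC
Y = (0.02915 + j0.05465) S
|Y| = 0.06194 S → |Z| = 1/|Y| = 16.14 Ω, ∠Z = −∠Y = -61.92°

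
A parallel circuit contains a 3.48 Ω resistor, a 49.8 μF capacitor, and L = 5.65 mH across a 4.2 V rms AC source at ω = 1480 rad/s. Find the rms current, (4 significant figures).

X_L = ωL = 8.362 Ω
X_C = 1/(ωC) = 13.57 Ω
Parallel: admittances add. Y = 1/R + 1/(jωL) + jωC
Y = (0.2874 − j0.04588) S
|Y| = 0.2910 S → |Z| = 1/|Y| = 3.436 Ω, ∠Z = −∠Y = 9.072°
I = V/|Z| = 4.2/3.436 = 1.222 A

1.222 A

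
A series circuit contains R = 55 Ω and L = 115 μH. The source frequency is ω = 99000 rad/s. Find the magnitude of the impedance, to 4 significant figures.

X_L = ωL = 11.38 Ω
Z = 55.00 + j11.38 Ω
|Z| = √(55.00² + 11.38²) = 56.17 Ω

56.17 Ω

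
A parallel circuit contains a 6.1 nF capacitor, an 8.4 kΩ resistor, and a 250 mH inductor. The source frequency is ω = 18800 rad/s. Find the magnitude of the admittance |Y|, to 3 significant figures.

X_L = ωL = 4700 Ω
X_C = 1/(ωC) = 8720 Ω
Parallel: admittances add. Y = 1/R + 1/(jωL) + jωC
Y = (0.000119 − j9.81e-05) S
|Y| = 0.000154 S → |Z| = 1/|Y| = 6480 Ω, ∠Z = −∠Y = 39.5°

154 μS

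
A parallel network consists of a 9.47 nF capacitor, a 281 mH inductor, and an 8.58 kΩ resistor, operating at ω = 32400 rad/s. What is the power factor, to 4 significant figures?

X_L = ωL = 9104 Ω
X_C = 1/(ωC) = 3259 Ω
Parallel: admittances add. Y = 1/R + 1/(jωL) + jωC
Y = (0.0001166 + j0.0001970) S
|Y| = 0.0002289 S → |Z| = 1/|Y| = 4369 Ω, ∠Z = −∠Y = -59.39°
cos φ = cos(-59.39°) = 0.5092

0.5092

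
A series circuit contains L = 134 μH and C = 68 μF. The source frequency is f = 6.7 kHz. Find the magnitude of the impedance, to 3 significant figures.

ω = 2πf = 42100 rad/s
X_L = ωL = 5.64 Ω
X_C = 1/(ωC) = 0.349 Ω
Net reactance X = X_L − X_C = 5.29 Ω
Z = j5.29 Ω
|Z| = √(0² + 5.29²) = 5.29 Ω

5.29 Ω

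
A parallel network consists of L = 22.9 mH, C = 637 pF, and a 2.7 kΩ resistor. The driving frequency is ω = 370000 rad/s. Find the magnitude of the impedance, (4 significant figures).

2573 Ω

X_L = ωL = 8473 Ω
X_C = 1/(ωC) = 4243 Ω
Parallel: admittances add. Y = 1/R + 1/(jωL) + jωC
Y = (0.0003704 + j0.0001177) S
|Y| = 0.0003886 S → |Z| = 1/|Y| = 2573 Ω, ∠Z = −∠Y = -17.63°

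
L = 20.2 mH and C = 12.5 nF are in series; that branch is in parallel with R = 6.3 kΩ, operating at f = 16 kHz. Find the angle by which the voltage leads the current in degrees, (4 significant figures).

ω = 2πf = 100500 rad/s
X_L = ωL = 2031 Ω
X_C = 1/(ωC) = 795.8 Ω
Branch 1: Z₁ = R = 6300 Ω
Branch 2 (series LC): Z₂ = j(X_L − X_C) = j1235 Ω
Parallel: Z = Z₁Z₂/(Z₁+Z₂), |Z| = 1212 Ω, ∠Z = 78.91°

78.91°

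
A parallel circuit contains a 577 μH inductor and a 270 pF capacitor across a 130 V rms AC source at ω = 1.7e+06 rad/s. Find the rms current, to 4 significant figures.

72.86 mA

X_L = ωL = 980.9 Ω
X_C = 1/(ωC) = 2179 Ω
Parallel: admittances add. Y = 1/(jωL) + jωC
Y = (0 − j0.0005605) S
|Y| = 0.0005605 S → |Z| = 1/|Y| = 1784 Ω, ∠Z = −∠Y = 90.00°
I = V/|Z| = 130/1784 = 72.86 mA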